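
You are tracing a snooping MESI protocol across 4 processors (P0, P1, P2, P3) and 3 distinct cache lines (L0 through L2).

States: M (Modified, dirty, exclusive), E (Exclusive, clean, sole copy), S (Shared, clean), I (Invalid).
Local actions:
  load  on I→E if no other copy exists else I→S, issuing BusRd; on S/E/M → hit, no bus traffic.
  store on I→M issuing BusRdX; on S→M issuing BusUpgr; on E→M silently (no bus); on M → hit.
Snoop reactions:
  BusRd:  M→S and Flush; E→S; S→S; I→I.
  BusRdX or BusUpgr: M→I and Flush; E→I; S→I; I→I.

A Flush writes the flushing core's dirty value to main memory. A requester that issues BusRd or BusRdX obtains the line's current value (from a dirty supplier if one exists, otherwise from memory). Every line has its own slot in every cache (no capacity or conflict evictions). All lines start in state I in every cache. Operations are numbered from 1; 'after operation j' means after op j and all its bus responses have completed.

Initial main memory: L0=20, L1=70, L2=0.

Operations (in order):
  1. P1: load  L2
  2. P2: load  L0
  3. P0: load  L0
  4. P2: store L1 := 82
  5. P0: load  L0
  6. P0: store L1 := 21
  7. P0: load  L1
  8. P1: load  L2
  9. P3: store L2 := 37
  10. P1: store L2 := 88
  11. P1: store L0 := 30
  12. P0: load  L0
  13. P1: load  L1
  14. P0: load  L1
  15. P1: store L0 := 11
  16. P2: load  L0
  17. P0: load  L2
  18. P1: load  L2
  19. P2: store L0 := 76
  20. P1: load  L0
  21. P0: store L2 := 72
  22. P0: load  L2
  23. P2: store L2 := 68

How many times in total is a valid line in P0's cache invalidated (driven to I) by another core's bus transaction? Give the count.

[1] P1: load  L2 | P0:I, P1:E(0), P2:I, P3:I | bus: BusRd
[2] P2: load  L0 | P0:I, P1:I, P2:E(20), P3:I | bus: BusRd
[3] P0: load  L0 | P0:S(20), P1:I, P2:S(20), P3:I | bus: BusRd
[4] P2: store L1 := 82 | P0:I, P1:I, P2:M(82), P3:I | bus: BusRdX
[5] P0: load  L0 | P0:S(20), P1:I, P2:S(20), P3:I | bus: none
[6] P0: store L1 := 21 | P0:M(21), P1:I, P2:I, P3:I | bus: BusRdX,Flush
[7] P0: load  L1 | P0:M(21), P1:I, P2:I, P3:I | bus: none
[8] P1: load  L2 | P0:I, P1:E(0), P2:I, P3:I | bus: none
[9] P3: store L2 := 37 | P0:I, P1:I, P2:I, P3:M(37) | bus: BusRdX
[10] P1: store L2 := 88 | P0:I, P1:M(88), P2:I, P3:I | bus: BusRdX,Flush
[11] P1: store L0 := 30 | P0:I, P1:M(30), P2:I, P3:I | bus: BusRdX
[12] P0: load  L0 | P0:S(30), P1:S(30), P2:I, P3:I | bus: BusRd,Flush
[13] P1: load  L1 | P0:S(21), P1:S(21), P2:I, P3:I | bus: BusRd,Flush
[14] P0: load  L1 | P0:S(21), P1:S(21), P2:I, P3:I | bus: none
[15] P1: store L0 := 11 | P0:I, P1:M(11), P2:I, P3:I | bus: BusUpgr
[16] P2: load  L0 | P0:I, P1:S(11), P2:S(11), P3:I | bus: BusRd,Flush
[17] P0: load  L2 | P0:S(88), P1:S(88), P2:I, P3:I | bus: BusRd,Flush
[18] P1: load  L2 | P0:S(88), P1:S(88), P2:I, P3:I | bus: none
[19] P2: store L0 := 76 | P0:I, P1:I, P2:M(76), P3:I | bus: BusUpgr
[20] P1: load  L0 | P0:I, P1:S(76), P2:S(76), P3:I | bus: BusRd,Flush
[21] P0: store L2 := 72 | P0:M(72), P1:I, P2:I, P3:I | bus: BusUpgr
[22] P0: load  L2 | P0:M(72), P1:I, P2:I, P3:I | bus: none
[23] P2: store L2 := 68 | P0:I, P1:I, P2:M(68), P3:I | bus: BusRdX,Flush

invalidations = 3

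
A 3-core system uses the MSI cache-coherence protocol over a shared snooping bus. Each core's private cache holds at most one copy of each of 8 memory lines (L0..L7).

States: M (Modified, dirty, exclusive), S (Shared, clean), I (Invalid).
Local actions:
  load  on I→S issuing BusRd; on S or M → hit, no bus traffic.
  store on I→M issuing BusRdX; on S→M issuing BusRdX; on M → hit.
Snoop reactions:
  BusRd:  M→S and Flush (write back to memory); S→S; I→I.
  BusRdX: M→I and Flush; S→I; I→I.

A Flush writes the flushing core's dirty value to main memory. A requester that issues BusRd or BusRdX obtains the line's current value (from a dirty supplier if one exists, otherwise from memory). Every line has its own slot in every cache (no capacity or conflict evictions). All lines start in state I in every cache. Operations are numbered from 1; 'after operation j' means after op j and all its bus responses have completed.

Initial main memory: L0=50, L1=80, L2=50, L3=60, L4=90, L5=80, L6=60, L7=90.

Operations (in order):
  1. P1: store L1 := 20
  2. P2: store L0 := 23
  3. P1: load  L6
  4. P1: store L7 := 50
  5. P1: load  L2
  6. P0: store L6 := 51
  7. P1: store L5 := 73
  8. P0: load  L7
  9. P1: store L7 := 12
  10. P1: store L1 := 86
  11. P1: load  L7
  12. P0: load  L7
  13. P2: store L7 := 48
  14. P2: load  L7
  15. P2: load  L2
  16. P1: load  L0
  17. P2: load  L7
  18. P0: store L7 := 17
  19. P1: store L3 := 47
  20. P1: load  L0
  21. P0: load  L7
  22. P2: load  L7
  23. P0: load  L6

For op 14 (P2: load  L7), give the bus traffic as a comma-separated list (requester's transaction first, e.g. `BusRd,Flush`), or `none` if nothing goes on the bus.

  op1 P1: store L1 := 20 → I/M/I on L1; bus BusRdX; mem=80
  op2 P2: store L0 := 23 → I/I/M on L0; bus BusRdX; mem=50
  op3 P1: load  L6 → I/S/I on L6; bus BusRd; mem=60
  op4 P1: store L7 := 50 → I/M/I on L7; bus BusRdX; mem=90
  op5 P1: load  L2 → I/S/I on L2; bus BusRd; mem=50
  op6 P0: store L6 := 51 → M/I/I on L6; bus BusRdX; mem=60
  op7 P1: store L5 := 73 → I/M/I on L5; bus BusRdX; mem=80
  op8 P0: load  L7 → S/S/I on L7; bus BusRd Flush; mem=50
  op9 P1: store L7 := 12 → I/M/I on L7; bus BusRdX; mem=50
  op10 P1: store L1 := 86 → I/M/I on L1; bus (none); mem=80
  op11 P1: load  L7 → I/M/I on L7; bus (none); mem=50
  op12 P0: load  L7 → S/S/I on L7; bus BusRd Flush; mem=12
  op13 P2: store L7 := 48 → I/I/M on L7; bus BusRdX; mem=12
  op14 P2: load  L7 → I/I/M on L7; bus (none); mem=12
  op15 P2: load  L2 → I/S/S on L2; bus BusRd; mem=50
  op16 P1: load  L0 → I/S/S on L0; bus BusRd Flush; mem=23
  op17 P2: load  L7 → I/I/M on L7; bus (none); mem=12
  op18 P0: store L7 := 17 → M/I/I on L7; bus BusRdX Flush; mem=48
  op19 P1: store L3 := 47 → I/M/I on L3; bus BusRdX; mem=60
  op20 P1: load  L0 → I/S/S on L0; bus (none); mem=23
  op21 P0: load  L7 → M/I/I on L7; bus (none); mem=48
  op22 P2: load  L7 → S/I/S on L7; bus BusRd Flush; mem=17
  op23 P0: load  L6 → M/I/I on L6; bus (none); mem=60

bus = none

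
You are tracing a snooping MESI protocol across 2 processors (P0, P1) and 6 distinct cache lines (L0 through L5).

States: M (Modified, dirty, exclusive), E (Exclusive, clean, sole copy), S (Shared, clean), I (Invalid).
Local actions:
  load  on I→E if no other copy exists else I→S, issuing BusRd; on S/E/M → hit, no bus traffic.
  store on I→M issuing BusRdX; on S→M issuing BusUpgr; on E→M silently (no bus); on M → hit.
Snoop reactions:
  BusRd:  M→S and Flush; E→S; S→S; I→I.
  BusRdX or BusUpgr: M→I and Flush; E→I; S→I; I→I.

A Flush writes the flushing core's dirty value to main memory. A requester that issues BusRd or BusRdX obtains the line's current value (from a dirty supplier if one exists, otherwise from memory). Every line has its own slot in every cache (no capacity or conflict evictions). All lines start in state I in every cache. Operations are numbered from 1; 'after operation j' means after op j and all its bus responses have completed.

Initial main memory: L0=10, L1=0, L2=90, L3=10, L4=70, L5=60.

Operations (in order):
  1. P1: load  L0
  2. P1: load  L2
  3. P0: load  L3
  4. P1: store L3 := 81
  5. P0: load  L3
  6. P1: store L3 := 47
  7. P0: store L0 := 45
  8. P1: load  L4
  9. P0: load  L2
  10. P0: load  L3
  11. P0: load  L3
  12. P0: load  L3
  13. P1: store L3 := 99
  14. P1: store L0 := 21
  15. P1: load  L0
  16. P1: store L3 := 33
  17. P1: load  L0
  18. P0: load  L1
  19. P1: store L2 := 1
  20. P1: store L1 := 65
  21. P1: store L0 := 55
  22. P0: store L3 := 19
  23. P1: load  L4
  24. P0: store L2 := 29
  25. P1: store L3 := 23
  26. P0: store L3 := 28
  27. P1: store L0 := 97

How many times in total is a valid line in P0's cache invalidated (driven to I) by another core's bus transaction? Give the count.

  op1 P1: load  L0 → I/E on L0; bus BusRd; mem=10
  op2 P1: load  L2 → I/E on L2; bus BusRd; mem=90
  op3 P0: load  L3 → E/I on L3; bus BusRd; mem=10
  op4 P1: store L3 := 81 → I/M on L3; bus BusRdX; mem=10
  op5 P0: load  L3 → S/S on L3; bus BusRd Flush; mem=81
  op6 P1: store L3 := 47 → I/M on L3; bus BusUpgr; mem=81
  op7 P0: store L0 := 45 → M/I on L0; bus BusRdX; mem=10
  op8 P1: load  L4 → I/E on L4; bus BusRd; mem=70
  op9 P0: load  L2 → S/S on L2; bus BusRd; mem=90
  op10 P0: load  L3 → S/S on L3; bus BusRd Flush; mem=47
  op11 P0: load  L3 → S/S on L3; bus (none); mem=47
  op12 P0: load  L3 → S/S on L3; bus (none); mem=47
  op13 P1: store L3 := 99 → I/M on L3; bus BusUpgr; mem=47
  op14 P1: store L0 := 21 → I/M on L0; bus BusRdX Flush; mem=45
  op15 P1: load  L0 → I/M on L0; bus (none); mem=45
  op16 P1: store L3 := 33 → I/M on L3; bus (none); mem=47
  op17 P1: load  L0 → I/M on L0; bus (none); mem=45
  op18 P0: load  L1 → E/I on L1; bus BusRd; mem=0
  op19 P1: store L2 := 1 → I/M on L2; bus BusUpgr; mem=90
  op20 P1: store L1 := 65 → I/M on L1; bus BusRdX; mem=0
  op21 P1: store L0 := 55 → I/M on L0; bus (none); mem=45
  op22 P0: store L3 := 19 → M/I on L3; bus BusRdX Flush; mem=33
  op23 P1: load  L4 → I/E on L4; bus (none); mem=70
  op24 P0: store L2 := 29 → M/I on L2; bus BusRdX Flush; mem=1
  op25 P1: store L3 := 23 → I/M on L3; bus BusRdX Flush; mem=19
  op26 P0: store L3 := 28 → M/I on L3; bus BusRdX Flush; mem=23
  op27 P1: store L0 := 97 → I/M on L0; bus (none); mem=45

invalidations = 7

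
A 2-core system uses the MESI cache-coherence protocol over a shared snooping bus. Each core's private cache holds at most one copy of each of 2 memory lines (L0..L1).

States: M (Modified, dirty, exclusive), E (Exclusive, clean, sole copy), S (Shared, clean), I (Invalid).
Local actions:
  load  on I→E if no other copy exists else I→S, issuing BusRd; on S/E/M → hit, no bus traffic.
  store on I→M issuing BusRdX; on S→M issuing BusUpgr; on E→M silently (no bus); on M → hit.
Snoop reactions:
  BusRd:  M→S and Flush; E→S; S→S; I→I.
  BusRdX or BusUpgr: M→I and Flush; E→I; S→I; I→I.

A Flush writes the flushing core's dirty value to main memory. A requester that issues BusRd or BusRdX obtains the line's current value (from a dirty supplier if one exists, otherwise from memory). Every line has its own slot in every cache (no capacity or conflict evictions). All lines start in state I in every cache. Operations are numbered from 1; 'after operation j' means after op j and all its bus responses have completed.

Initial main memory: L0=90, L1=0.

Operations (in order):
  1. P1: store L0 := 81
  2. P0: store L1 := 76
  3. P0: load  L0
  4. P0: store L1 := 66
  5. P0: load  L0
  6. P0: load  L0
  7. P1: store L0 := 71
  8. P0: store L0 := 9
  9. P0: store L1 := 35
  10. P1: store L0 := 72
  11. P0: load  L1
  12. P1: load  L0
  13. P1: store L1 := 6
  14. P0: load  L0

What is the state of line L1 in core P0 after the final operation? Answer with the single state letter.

[1] P1: store L0 := 81 | P0:I, P1:M(81) | bus: BusRdX
[2] P0: store L1 := 76 | P0:M(76), P1:I | bus: BusRdX
[3] P0: load  L0 | P0:S(81), P1:S(81) | bus: BusRd,Flush
[4] P0: store L1 := 66 | P0:M(66), P1:I | bus: none
[5] P0: load  L0 | P0:S(81), P1:S(81) | bus: none
[6] P0: load  L0 | P0:S(81), P1:S(81) | bus: none
[7] P1: store L0 := 71 | P0:I, P1:M(71) | bus: BusUpgr
[8] P0: store L0 := 9 | P0:M(9), P1:I | bus: BusRdX,Flush
[9] P0: store L1 := 35 | P0:M(35), P1:I | bus: none
[10] P1: store L0 := 72 | P0:I, P1:M(72) | bus: BusRdX,Flush
[11] P0: load  L1 | P0:M(35), P1:I | bus: none
[12] P1: load  L0 | P0:I, P1:M(72) | bus: none
[13] P1: store L1 := 6 | P0:I, P1:M(6) | bus: BusRdX,Flush
[14] P0: load  L0 | P0:S(72), P1:S(72) | bus: BusRd,Flush

state = I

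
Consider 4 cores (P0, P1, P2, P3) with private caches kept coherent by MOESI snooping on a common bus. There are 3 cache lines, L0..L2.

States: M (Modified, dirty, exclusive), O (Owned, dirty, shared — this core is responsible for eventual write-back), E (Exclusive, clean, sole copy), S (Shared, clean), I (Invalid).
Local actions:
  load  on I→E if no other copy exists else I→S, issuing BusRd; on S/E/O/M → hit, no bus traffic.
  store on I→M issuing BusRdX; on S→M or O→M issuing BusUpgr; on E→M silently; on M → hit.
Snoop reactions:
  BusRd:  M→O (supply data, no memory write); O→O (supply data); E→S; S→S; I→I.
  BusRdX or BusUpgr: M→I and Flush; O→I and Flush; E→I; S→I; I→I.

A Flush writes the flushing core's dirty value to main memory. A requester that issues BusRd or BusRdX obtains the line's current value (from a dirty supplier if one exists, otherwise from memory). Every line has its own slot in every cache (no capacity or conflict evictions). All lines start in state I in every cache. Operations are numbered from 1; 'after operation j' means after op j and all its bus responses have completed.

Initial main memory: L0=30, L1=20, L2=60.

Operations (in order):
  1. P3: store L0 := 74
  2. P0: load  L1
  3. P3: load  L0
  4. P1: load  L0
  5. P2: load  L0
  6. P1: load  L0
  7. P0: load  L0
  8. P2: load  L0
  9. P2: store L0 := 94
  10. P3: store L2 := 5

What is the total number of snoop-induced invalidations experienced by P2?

invalidations = 0

1. P3: store L0 := 74  bus=[BusRdX]  L0: P0=I P1=I P2=I P3=M  mem[L0]=30
2. P0: load  L1  bus=[BusRd]  L1: P0=E P1=I P2=I P3=I  mem[L1]=20
3. P3: load  L0  bus=[-]  L0: P0=I P1=I P2=I P3=M  mem[L0]=30
4. P1: load  L0  bus=[BusRd]  L0: P0=I P1=S P2=I P3=O  mem[L0]=30
5. P2: load  L0  bus=[BusRd]  L0: P0=I P1=S P2=S P3=O  mem[L0]=30
6. P1: load  L0  bus=[-]  L0: P0=I P1=S P2=S P3=O  mem[L0]=30
7. P0: load  L0  bus=[BusRd]  L0: P0=S P1=S P2=S P3=O  mem[L0]=30
8. P2: load  L0  bus=[-]  L0: P0=S P1=S P2=S P3=O  mem[L0]=30
9. P2: store L0 := 94  bus=[BusUpgr,Flush]  L0: P0=I P1=I P2=M P3=I  mem[L0]=74
10. P3: store L2 := 5  bus=[BusRdX]  L2: P0=I P1=I P2=I P3=M  mem[L2]=60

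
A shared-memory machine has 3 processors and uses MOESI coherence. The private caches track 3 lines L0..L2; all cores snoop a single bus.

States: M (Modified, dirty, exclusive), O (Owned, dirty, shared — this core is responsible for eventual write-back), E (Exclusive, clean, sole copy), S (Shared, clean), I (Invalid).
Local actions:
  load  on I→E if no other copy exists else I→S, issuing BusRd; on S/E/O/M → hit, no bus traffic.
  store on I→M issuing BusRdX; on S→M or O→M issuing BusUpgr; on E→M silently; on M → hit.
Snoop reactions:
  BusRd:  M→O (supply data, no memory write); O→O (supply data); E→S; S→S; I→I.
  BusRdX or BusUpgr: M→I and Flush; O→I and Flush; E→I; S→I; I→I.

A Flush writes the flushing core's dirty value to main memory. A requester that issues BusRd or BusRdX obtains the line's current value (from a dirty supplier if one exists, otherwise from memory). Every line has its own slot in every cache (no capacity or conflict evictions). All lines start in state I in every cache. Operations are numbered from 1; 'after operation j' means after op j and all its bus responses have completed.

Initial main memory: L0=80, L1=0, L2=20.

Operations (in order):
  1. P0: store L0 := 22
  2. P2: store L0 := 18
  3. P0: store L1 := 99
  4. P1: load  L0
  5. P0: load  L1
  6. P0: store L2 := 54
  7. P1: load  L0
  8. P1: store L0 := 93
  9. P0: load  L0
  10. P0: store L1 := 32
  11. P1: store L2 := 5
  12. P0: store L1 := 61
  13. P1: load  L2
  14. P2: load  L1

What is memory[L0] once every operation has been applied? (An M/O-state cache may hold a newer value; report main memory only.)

memory[L0] = 18

[1] P0: store L0 := 22 | P0:M(22), P1:I, P2:I | bus: BusRdX
[2] P2: store L0 := 18 | P0:I, P1:I, P2:M(18) | bus: BusRdX,Flush
[3] P0: store L1 := 99 | P0:M(99), P1:I, P2:I | bus: BusRdX
[4] P1: load  L0 | P0:I, P1:S(18), P2:O(18) | bus: BusRd
[5] P0: load  L1 | P0:M(99), P1:I, P2:I | bus: none
[6] P0: store L2 := 54 | P0:M(54), P1:I, P2:I | bus: BusRdX
[7] P1: load  L0 | P0:I, P1:S(18), P2:O(18) | bus: none
[8] P1: store L0 := 93 | P0:I, P1:M(93), P2:I | bus: BusUpgr,Flush
[9] P0: load  L0 | P0:S(93), P1:O(93), P2:I | bus: BusRd
[10] P0: store L1 := 32 | P0:M(32), P1:I, P2:I | bus: none
[11] P1: store L2 := 5 | P0:I, P1:M(5), P2:I | bus: BusRdX,Flush
[12] P0: store L1 := 61 | P0:M(61), P1:I, P2:I | bus: none
[13] P1: load  L2 | P0:I, P1:M(5), P2:I | bus: none
[14] P2: load  L1 | P0:O(61), P1:I, P2:S(61) | bus: BusRd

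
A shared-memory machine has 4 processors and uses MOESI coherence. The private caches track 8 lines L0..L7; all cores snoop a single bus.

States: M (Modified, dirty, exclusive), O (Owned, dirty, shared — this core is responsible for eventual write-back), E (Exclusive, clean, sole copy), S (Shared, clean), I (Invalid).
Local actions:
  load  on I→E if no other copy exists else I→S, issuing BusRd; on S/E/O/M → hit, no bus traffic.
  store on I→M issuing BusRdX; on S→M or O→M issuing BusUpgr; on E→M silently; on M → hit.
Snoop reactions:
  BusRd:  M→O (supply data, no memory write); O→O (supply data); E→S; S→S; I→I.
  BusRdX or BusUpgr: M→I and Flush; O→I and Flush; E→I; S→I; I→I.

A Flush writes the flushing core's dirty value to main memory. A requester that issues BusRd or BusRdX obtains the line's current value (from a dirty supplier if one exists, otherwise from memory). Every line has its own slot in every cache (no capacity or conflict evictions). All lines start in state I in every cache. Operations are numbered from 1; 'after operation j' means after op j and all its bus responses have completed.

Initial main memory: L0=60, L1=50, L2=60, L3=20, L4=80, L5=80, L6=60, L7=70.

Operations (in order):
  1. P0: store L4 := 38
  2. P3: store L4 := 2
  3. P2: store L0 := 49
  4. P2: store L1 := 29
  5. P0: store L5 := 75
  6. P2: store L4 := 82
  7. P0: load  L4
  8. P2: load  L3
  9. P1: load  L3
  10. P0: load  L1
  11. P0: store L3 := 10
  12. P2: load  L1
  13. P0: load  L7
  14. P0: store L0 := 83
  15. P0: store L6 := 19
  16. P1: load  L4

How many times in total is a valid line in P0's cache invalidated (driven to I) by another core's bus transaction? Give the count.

step 1: P0: store L4 := 38  ⟶  MIII  (L4)  txn=BusRdX  M[L4]=80
step 2: P3: store L4 := 2  ⟶  IIIM  (L4)  txn=BusRdX+Flush  M[L4]=38
step 3: P2: store L0 := 49  ⟶  IIMI  (L0)  txn=BusRdX  M[L0]=60
step 4: P2: store L1 := 29  ⟶  IIMI  (L1)  txn=BusRdX  M[L1]=50
step 5: P0: store L5 := 75  ⟶  MIII  (L5)  txn=BusRdX  M[L5]=80
step 6: P2: store L4 := 82  ⟶  IIMI  (L4)  txn=BusRdX+Flush  M[L4]=2
step 7: P0: load  L4  ⟶  SIOI  (L4)  txn=BusRd  M[L4]=2
step 8: P2: load  L3  ⟶  IIEI  (L3)  txn=BusRd  M[L3]=20
step 9: P1: load  L3  ⟶  ISSI  (L3)  txn=BusRd  M[L3]=20
step 10: P0: load  L1  ⟶  SIOI  (L1)  txn=BusRd  M[L1]=50
step 11: P0: store L3 := 10  ⟶  MIII  (L3)  txn=BusRdX  M[L3]=20
step 12: P2: load  L1  ⟶  SIOI  (L1)  txn=∅  M[L1]=50
step 13: P0: load  L7  ⟶  EIII  (L7)  txn=BusRd  M[L7]=70
step 14: P0: store L0 := 83  ⟶  MIII  (L0)  txn=BusRdX+Flush  M[L0]=49
step 15: P0: store L6 := 19  ⟶  MIII  (L6)  txn=BusRdX  M[L6]=60
step 16: P1: load  L4  ⟶  SSOI  (L4)  txn=BusRd  M[L4]=2

invalidations = 1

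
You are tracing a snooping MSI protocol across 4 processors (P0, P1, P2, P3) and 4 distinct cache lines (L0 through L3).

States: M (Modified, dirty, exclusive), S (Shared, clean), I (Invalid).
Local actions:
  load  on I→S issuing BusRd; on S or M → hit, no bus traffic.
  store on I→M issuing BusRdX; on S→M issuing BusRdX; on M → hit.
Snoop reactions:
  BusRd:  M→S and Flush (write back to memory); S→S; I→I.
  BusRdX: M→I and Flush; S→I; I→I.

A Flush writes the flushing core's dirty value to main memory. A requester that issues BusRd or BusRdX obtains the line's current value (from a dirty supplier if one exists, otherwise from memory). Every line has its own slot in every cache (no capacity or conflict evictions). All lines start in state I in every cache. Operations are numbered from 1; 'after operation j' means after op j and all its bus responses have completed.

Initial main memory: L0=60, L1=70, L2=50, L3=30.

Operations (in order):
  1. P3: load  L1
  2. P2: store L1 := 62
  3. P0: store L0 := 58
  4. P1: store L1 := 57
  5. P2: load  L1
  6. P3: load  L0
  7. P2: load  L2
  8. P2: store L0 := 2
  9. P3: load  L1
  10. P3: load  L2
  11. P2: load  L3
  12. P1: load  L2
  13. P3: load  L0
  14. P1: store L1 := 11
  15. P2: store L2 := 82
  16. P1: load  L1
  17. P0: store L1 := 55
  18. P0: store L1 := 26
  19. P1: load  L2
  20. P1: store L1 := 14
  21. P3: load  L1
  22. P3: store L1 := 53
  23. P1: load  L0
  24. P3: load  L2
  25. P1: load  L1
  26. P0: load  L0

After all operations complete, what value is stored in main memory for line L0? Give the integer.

memory[L0] = 2

[1] P3: load  L1 | P0:I, P1:I, P2:I, P3:S(70) | bus: BusRd
[2] P2: store L1 := 62 | P0:I, P1:I, P2:M(62), P3:I | bus: BusRdX
[3] P0: store L0 := 58 | P0:M(58), P1:I, P2:I, P3:I | bus: BusRdX
[4] P1: store L1 := 57 | P0:I, P1:M(57), P2:I, P3:I | bus: BusRdX,Flush
[5] P2: load  L1 | P0:I, P1:S(57), P2:S(57), P3:I | bus: BusRd,Flush
[6] P3: load  L0 | P0:S(58), P1:I, P2:I, P3:S(58) | bus: BusRd,Flush
[7] P2: load  L2 | P0:I, P1:I, P2:S(50), P3:I | bus: BusRd
[8] P2: store L0 := 2 | P0:I, P1:I, P2:M(2), P3:I | bus: BusRdX
[9] P3: load  L1 | P0:I, P1:S(57), P2:S(57), P3:S(57) | bus: BusRd
[10] P3: load  L2 | P0:I, P1:I, P2:S(50), P3:S(50) | bus: BusRd
[11] P2: load  L3 | P0:I, P1:I, P2:S(30), P3:I | bus: BusRd
[12] P1: load  L2 | P0:I, P1:S(50), P2:S(50), P3:S(50) | bus: BusRd
[13] P3: load  L0 | P0:I, P1:I, P2:S(2), P3:S(2) | bus: BusRd,Flush
[14] P1: store L1 := 11 | P0:I, P1:M(11), P2:I, P3:I | bus: BusRdX
[15] P2: store L2 := 82 | P0:I, P1:I, P2:M(82), P3:I | bus: BusRdX
[16] P1: load  L1 | P0:I, P1:M(11), P2:I, P3:I | bus: none
[17] P0: store L1 := 55 | P0:M(55), P1:I, P2:I, P3:I | bus: BusRdX,Flush
[18] P0: store L1 := 26 | P0:M(26), P1:I, P2:I, P3:I | bus: none
[19] P1: load  L2 | P0:I, P1:S(82), P2:S(82), P3:I | bus: BusRd,Flush
[20] P1: store L1 := 14 | P0:I, P1:M(14), P2:I, P3:I | bus: BusRdX,Flush
[21] P3: load  L1 | P0:I, P1:S(14), P2:I, P3:S(14) | bus: BusRd,Flush
[22] P3: store L1 := 53 | P0:I, P1:I, P2:I, P3:M(53) | bus: BusRdX
[23] P1: load  L0 | P0:I, P1:S(2), P2:S(2), P3:S(2) | bus: BusRd
[24] P3: load  L2 | P0:I, P1:S(82), P2:S(82), P3:S(82) | bus: BusRd
[25] P1: load  L1 | P0:I, P1:S(53), P2:I, P3:S(53) | bus: BusRd,Flush
[26] P0: load  L0 | P0:S(2), P1:S(2), P2:S(2), P3:S(2) | bus: BusRd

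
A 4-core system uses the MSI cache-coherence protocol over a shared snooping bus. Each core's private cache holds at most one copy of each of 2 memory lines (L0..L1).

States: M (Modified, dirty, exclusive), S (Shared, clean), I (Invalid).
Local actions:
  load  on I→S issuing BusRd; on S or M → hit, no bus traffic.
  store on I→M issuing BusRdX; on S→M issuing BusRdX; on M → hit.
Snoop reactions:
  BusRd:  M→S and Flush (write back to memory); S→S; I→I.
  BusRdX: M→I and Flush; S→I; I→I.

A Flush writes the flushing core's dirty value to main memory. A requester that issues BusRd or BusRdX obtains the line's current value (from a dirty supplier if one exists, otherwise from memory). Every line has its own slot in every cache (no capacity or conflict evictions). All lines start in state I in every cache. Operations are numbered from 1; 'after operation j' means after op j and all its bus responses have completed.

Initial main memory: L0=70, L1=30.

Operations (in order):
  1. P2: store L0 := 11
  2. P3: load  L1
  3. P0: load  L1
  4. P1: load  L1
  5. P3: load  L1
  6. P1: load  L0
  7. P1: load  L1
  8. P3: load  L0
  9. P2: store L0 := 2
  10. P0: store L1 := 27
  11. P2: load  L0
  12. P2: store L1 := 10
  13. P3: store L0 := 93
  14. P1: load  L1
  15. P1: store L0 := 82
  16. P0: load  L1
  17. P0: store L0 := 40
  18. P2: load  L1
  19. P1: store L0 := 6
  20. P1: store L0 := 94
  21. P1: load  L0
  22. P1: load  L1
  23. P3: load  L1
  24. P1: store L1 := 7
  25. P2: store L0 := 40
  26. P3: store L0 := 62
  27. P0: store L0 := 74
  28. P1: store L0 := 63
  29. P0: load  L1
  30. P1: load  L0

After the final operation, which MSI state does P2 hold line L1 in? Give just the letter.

[1] P2: store L0 := 11 | P0:I, P1:I, P2:M(11), P3:I | bus: BusRdX
[2] P3: load  L1 | P0:I, P1:I, P2:I, P3:S(30) | bus: BusRd
[3] P0: load  L1 | P0:S(30), P1:I, P2:I, P3:S(30) | bus: BusRd
[4] P1: load  L1 | P0:S(30), P1:S(30), P2:I, P3:S(30) | bus: BusRd
[5] P3: load  L1 | P0:S(30), P1:S(30), P2:I, P3:S(30) | bus: none
[6] P1: load  L0 | P0:I, P1:S(11), P2:S(11), P3:I | bus: BusRd,Flush
[7] P1: load  L1 | P0:S(30), P1:S(30), P2:I, P3:S(30) | bus: none
[8] P3: load  L0 | P0:I, P1:S(11), P2:S(11), P3:S(11) | bus: BusRd
[9] P2: store L0 := 2 | P0:I, P1:I, P2:M(2), P3:I | bus: BusRdX
[10] P0: store L1 := 27 | P0:M(27), P1:I, P2:I, P3:I | bus: BusRdX
[11] P2: load  L0 | P0:I, P1:I, P2:M(2), P3:I | bus: none
[12] P2: store L1 := 10 | P0:I, P1:I, P2:M(10), P3:I | bus: BusRdX,Flush
[13] P3: store L0 := 93 | P0:I, P1:I, P2:I, P3:M(93) | bus: BusRdX,Flush
[14] P1: load  L1 | P0:I, P1:S(10), P2:S(10), P3:I | bus: BusRd,Flush
[15] P1: store L0 := 82 | P0:I, P1:M(82), P2:I, P3:I | bus: BusRdX,Flush
[16] P0: load  L1 | P0:S(10), P1:S(10), P2:S(10), P3:I | bus: BusRd
[17] P0: store L0 := 40 | P0:M(40), P1:I, P2:I, P3:I | bus: BusRdX,Flush
[18] P2: load  L1 | P0:S(10), P1:S(10), P2:S(10), P3:I | bus: none
[19] P1: store L0 := 6 | P0:I, P1:M(6), P2:I, P3:I | bus: BusRdX,Flush
[20] P1: store L0 := 94 | P0:I, P1:M(94), P2:I, P3:I | bus: none
[21] P1: load  L0 | P0:I, P1:M(94), P2:I, P3:I | bus: none
[22] P1: load  L1 | P0:S(10), P1:S(10), P2:S(10), P3:I | bus: none
[23] P3: load  L1 | P0:S(10), P1:S(10), P2:S(10), P3:S(10) | bus: BusRd
[24] P1: store L1 := 7 | P0:I, P1:M(7), P2:I, P3:I | bus: BusRdX
[25] P2: store L0 := 40 | P0:I, P1:I, P2:M(40), P3:I | bus: BusRdX,Flush
[26] P3: store L0 := 62 | P0:I, P1:I, P2:I, P3:M(62) | bus: BusRdX,Flush
[27] P0: store L0 := 74 | P0:M(74), P1:I, P2:I, P3:I | bus: BusRdX,Flush
[28] P1: store L0 := 63 | P0:I, P1:M(63), P2:I, P3:I | bus: BusRdX,Flush
[29] P0: load  L1 | P0:S(7), P1:S(7), P2:I, P3:I | bus: BusRd,Flush
[30] P1: load  L0 | P0:I, P1:M(63), P2:I, P3:I | bus: none

state = I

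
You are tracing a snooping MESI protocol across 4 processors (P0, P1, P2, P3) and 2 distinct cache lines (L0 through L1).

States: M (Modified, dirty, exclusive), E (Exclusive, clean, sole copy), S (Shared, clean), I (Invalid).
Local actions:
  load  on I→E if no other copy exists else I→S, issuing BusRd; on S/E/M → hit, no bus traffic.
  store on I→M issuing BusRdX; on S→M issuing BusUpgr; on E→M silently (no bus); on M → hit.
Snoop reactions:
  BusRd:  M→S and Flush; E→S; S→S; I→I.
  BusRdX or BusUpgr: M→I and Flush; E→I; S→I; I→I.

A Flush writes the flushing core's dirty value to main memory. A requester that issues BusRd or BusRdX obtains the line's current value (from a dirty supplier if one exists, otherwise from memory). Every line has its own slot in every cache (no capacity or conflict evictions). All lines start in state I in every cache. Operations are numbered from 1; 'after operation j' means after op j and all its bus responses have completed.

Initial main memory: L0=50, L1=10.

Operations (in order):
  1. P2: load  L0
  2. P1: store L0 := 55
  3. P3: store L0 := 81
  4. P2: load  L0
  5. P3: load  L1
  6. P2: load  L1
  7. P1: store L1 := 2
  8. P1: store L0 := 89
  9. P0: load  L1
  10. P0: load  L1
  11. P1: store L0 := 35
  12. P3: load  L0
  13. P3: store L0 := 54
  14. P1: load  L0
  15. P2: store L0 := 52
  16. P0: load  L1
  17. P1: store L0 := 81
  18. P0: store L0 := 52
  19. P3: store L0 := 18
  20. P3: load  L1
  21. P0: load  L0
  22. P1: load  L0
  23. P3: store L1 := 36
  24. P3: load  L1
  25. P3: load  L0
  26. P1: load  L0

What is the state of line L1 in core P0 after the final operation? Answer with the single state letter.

step 1: P2: load  L0  ⟶  IIEI  (L0)  txn=BusRd  M[L0]=50
step 2: P1: store L0 := 55  ⟶  IMII  (L0)  txn=BusRdX  M[L0]=50
step 3: P3: store L0 := 81  ⟶  IIIM  (L0)  txn=BusRdX+Flush  M[L0]=55
step 4: P2: load  L0  ⟶  IISS  (L0)  txn=BusRd+Flush  M[L0]=81
step 5: P3: load  L1  ⟶  IIIE  (L1)  txn=BusRd  M[L1]=10
step 6: P2: load  L1  ⟶  IISS  (L1)  txn=BusRd  M[L1]=10
step 7: P1: store L1 := 2  ⟶  IMII  (L1)  txn=BusRdX  M[L1]=10
step 8: P1: store L0 := 89  ⟶  IMII  (L0)  txn=BusRdX  M[L0]=81
step 9: P0: load  L1  ⟶  SSII  (L1)  txn=BusRd+Flush  M[L1]=2
step 10: P0: load  L1  ⟶  SSII  (L1)  txn=∅  M[L1]=2
step 11: P1: store L0 := 35  ⟶  IMII  (L0)  txn=∅  M[L0]=81
step 12: P3: load  L0  ⟶  ISIS  (L0)  txn=BusRd+Flush  M[L0]=35
step 13: P3: store L0 := 54  ⟶  IIIM  (L0)  txn=BusUpgr  M[L0]=35
step 14: P1: load  L0  ⟶  ISIS  (L0)  txn=BusRd+Flush  M[L0]=54
step 15: P2: store L0 := 52  ⟶  IIMI  (L0)  txn=BusRdX  M[L0]=54
step 16: P0: load  L1  ⟶  SSII  (L1)  txn=∅  M[L1]=2
step 17: P1: store L0 := 81  ⟶  IMII  (L0)  txn=BusRdX+Flush  M[L0]=52
step 18: P0: store L0 := 52  ⟶  MIII  (L0)  txn=BusRdX+Flush  M[L0]=81
step 19: P3: store L0 := 18  ⟶  IIIM  (L0)  txn=BusRdX+Flush  M[L0]=52
step 20: P3: load  L1  ⟶  SSIS  (L1)  txn=BusRd  M[L1]=2
step 21: P0: load  L0  ⟶  SIIS  (L0)  txn=BusRd+Flush  M[L0]=18
step 22: P1: load  L0  ⟶  SSIS  (L0)  txn=BusRd  M[L0]=18
step 23: P3: store L1 := 36  ⟶  IIIM  (L1)  txn=BusUpgr  M[L1]=2
step 24: P3: load  L1  ⟶  IIIM  (L1)  txn=∅  M[L1]=2
step 25: P3: load  L0  ⟶  SSIS  (L0)  txn=∅  M[L0]=18
step 26: P1: load  L0  ⟶  SSIS  (L0)  txn=∅  M[L0]=18

state = I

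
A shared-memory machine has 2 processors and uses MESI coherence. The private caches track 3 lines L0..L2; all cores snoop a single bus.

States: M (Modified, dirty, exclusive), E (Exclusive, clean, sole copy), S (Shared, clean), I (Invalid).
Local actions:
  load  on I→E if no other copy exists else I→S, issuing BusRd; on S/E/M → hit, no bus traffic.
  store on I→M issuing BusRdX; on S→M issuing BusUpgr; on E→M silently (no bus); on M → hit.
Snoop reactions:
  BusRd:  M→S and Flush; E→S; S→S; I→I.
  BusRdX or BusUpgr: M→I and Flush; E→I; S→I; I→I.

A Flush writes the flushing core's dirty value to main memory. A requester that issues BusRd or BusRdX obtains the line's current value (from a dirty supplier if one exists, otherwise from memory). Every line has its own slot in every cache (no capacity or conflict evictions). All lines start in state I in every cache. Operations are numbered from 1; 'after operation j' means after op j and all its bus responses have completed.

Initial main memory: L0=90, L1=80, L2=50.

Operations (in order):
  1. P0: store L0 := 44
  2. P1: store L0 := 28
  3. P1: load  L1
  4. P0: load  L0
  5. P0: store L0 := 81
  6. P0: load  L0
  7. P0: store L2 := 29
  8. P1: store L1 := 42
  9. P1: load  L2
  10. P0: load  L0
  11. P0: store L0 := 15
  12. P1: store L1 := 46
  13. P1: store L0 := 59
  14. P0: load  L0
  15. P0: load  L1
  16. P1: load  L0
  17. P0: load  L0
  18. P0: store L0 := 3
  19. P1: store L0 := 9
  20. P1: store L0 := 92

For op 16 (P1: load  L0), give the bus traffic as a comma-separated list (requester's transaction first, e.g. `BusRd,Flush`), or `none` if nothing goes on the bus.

  op1 P0: store L0 := 44 → M/I on L0; bus BusRdX; mem=90
  op2 P1: store L0 := 28 → I/M on L0; bus BusRdX Flush; mem=44
  op3 P1: load  L1 → I/E on L1; bus BusRd; mem=80
  op4 P0: load  L0 → S/S on L0; bus BusRd Flush; mem=28
  op5 P0: store L0 := 81 → M/I on L0; bus BusUpgr; mem=28
  op6 P0: load  L0 → M/I on L0; bus (none); mem=28
  op7 P0: store L2 := 29 → M/I on L2; bus BusRdX; mem=50
  op8 P1: store L1 := 42 → I/M on L1; bus (none); mem=80
  op9 P1: load  L2 → S/S on L2; bus BusRd Flush; mem=29
  op10 P0: load  L0 → M/I on L0; bus (none); mem=28
  op11 P0: store L0 := 15 → M/I on L0; bus (none); mem=28
  op12 P1: store L1 := 46 → I/M on L1; bus (none); mem=80
  op13 P1: store L0 := 59 → I/M on L0; bus BusRdX Flush; mem=15
  op14 P0: load  L0 → S/S on L0; bus BusRd Flush; mem=59
  op15 P0: load  L1 → S/S on L1; bus BusRd Flush; mem=46
  op16 P1: load  L0 → S/S on L0; bus (none); mem=59
  op17 P0: load  L0 → S/S on L0; bus (none); mem=59
  op18 P0: store L0 := 3 → M/I on L0; bus BusUpgr; mem=59
  op19 P1: store L0 := 9 → I/M on L0; bus BusRdX Flush; mem=3
  op20 P1: store L0 := 92 → I/M on L0; bus (none); mem=3

bus = none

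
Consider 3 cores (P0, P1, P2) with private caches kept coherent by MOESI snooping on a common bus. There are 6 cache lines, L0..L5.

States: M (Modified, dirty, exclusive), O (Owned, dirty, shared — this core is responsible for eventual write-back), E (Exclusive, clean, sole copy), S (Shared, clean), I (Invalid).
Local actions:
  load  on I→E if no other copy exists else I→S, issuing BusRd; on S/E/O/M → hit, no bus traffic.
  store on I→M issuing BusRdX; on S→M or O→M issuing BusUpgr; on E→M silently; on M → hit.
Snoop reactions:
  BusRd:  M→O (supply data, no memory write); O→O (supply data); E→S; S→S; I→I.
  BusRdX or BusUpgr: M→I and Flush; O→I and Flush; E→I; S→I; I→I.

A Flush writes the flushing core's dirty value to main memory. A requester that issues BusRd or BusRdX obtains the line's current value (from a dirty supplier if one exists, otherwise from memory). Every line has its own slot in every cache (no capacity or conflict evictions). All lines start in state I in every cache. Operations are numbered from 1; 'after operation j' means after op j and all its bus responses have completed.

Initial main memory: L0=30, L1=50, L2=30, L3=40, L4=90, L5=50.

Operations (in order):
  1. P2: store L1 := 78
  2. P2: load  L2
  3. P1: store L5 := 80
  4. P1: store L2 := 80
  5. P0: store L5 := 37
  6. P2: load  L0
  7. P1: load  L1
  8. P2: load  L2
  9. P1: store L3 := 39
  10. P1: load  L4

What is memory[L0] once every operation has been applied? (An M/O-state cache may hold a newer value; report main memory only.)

[1] P2: store L1 := 78 | P0:I, P1:I, P2:M(78) | bus: BusRdX
[2] P2: load  L2 | P0:I, P1:I, P2:E(30) | bus: BusRd
[3] P1: store L5 := 80 | P0:I, P1:M(80), P2:I | bus: BusRdX
[4] P1: store L2 := 80 | P0:I, P1:M(80), P2:I | bus: BusRdX
[5] P0: store L5 := 37 | P0:M(37), P1:I, P2:I | bus: BusRdX,Flush
[6] P2: load  L0 | P0:I, P1:I, P2:E(30) | bus: BusRd
[7] P1: load  L1 | P0:I, P1:S(78), P2:O(78) | bus: BusRd
[8] P2: load  L2 | P0:I, P1:O(80), P2:S(80) | bus: BusRd
[9] P1: store L3 := 39 | P0:I, P1:M(39), P2:I | bus: BusRdX
[10] P1: load  L4 | P0:I, P1:E(90), P2:I | bus: BusRd

memory[L0] = 30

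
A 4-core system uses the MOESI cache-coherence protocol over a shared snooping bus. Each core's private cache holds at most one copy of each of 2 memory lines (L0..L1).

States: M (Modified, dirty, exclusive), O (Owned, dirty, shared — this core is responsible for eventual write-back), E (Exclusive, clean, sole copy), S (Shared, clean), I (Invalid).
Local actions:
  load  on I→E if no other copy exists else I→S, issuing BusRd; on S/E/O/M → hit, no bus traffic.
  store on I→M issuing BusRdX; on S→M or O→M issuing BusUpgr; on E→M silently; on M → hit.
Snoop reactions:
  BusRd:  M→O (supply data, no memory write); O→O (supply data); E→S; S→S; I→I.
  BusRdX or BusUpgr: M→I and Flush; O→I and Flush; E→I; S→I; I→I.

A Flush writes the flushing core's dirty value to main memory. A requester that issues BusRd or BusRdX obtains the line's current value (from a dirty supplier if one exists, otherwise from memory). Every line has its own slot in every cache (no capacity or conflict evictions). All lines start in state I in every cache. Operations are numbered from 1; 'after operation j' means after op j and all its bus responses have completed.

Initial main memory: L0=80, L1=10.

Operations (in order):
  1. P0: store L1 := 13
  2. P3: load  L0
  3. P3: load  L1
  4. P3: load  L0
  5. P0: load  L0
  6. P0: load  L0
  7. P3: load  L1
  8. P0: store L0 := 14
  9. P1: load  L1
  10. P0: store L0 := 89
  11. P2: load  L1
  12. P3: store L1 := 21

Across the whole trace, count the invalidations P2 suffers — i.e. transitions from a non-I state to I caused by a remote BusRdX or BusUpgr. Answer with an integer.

step 1: P0: store L1 := 13  ⟶  MIII  (L1)  txn=BusRdX  M[L1]=10
step 2: P3: load  L0  ⟶  IIIE  (L0)  txn=BusRd  M[L0]=80
step 3: P3: load  L1  ⟶  OIIS  (L1)  txn=BusRd  M[L1]=10
step 4: P3: load  L0  ⟶  IIIE  (L0)  txn=∅  M[L0]=80
step 5: P0: load  L0  ⟶  SIIS  (L0)  txn=BusRd  M[L0]=80
step 6: P0: load  L0  ⟶  SIIS  (L0)  txn=∅  M[L0]=80
step 7: P3: load  L1  ⟶  OIIS  (L1)  txn=∅  M[L1]=10
step 8: P0: store L0 := 14  ⟶  MIII  (L0)  txn=BusUpgr  M[L0]=80
step 9: P1: load  L1  ⟶  OSIS  (L1)  txn=BusRd  M[L1]=10
step 10: P0: store L0 := 89  ⟶  MIII  (L0)  txn=∅  M[L0]=80
step 11: P2: load  L1  ⟶  OSSS  (L1)  txn=BusRd  M[L1]=10
step 12: P3: store L1 := 21  ⟶  IIIM  (L1)  txn=BusUpgr+Flush  M[L1]=13

invalidations = 1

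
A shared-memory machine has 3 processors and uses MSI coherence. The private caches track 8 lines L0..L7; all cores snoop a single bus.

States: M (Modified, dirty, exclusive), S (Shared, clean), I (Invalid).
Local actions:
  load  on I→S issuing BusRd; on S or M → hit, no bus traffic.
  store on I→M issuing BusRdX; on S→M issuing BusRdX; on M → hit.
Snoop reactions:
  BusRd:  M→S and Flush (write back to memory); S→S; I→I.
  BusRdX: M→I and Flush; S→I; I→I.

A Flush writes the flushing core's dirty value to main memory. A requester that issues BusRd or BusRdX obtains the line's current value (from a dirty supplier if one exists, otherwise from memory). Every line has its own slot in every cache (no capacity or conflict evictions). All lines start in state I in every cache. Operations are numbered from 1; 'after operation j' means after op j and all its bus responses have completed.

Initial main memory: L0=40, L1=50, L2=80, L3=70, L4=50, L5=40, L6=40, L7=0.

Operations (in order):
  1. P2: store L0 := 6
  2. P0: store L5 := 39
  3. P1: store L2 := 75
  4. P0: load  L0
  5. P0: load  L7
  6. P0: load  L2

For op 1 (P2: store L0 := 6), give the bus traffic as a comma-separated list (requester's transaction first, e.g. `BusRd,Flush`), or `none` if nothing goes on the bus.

bus = BusRdX

[1] P2: store L0 := 6 | P0:I, P1:I, P2:M(6) | bus: BusRdX
[2] P0: store L5 := 39 | P0:M(39), P1:I, P2:I | bus: BusRdX
[3] P1: store L2 := 75 | P0:I, P1:M(75), P2:I | bus: BusRdX
[4] P0: load  L0 | P0:S(6), P1:I, P2:S(6) | bus: BusRd,Flush
[5] P0: load  L7 | P0:S(0), P1:I, P2:I | bus: BusRd
[6] P0: load  L2 | P0:S(75), P1:S(75), P2:I | bus: BusRd,Flush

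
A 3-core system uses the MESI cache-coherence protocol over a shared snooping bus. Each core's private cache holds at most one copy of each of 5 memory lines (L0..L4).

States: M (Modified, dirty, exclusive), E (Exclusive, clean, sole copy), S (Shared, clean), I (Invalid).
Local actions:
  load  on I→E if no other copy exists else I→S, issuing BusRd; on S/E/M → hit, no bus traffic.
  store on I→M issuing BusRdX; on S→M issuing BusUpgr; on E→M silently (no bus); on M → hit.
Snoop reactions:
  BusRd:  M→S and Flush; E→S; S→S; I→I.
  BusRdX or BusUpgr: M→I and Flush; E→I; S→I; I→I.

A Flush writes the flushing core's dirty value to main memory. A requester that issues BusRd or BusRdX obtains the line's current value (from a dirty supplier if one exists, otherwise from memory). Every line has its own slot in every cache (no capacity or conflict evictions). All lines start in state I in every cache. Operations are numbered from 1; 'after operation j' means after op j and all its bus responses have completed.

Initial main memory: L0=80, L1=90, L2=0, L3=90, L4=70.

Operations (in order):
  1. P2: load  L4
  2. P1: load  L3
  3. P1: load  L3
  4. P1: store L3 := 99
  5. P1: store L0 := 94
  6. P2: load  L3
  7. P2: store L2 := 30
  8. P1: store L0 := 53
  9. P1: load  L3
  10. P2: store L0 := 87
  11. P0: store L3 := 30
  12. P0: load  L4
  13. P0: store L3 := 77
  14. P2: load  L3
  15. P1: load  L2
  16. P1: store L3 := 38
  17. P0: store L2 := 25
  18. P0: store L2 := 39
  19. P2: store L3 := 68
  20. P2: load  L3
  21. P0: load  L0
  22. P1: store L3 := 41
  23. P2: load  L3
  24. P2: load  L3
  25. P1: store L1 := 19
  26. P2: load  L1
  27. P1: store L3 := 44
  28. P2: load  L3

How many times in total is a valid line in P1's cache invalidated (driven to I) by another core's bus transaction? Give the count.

step 1: P2: load  L4  ⟶  IIE  (L4)  txn=BusRd  M[L4]=70
step 2: P1: load  L3  ⟶  IEI  (L3)  txn=BusRd  M[L3]=90
step 3: P1: load  L3  ⟶  IEI  (L3)  txn=∅  M[L3]=90
step 4: P1: store L3 := 99  ⟶  IMI  (L3)  txn=∅  M[L3]=90
step 5: P1: store L0 := 94  ⟶  IMI  (L0)  txn=BusRdX  M[L0]=80
step 6: P2: load  L3  ⟶  ISS  (L3)  txn=BusRd+Flush  M[L3]=99
step 7: P2: store L2 := 30  ⟶  IIM  (L2)  txn=BusRdX  M[L2]=0
step 8: P1: store L0 := 53  ⟶  IMI  (L0)  txn=∅  M[L0]=80
step 9: P1: load  L3  ⟶  ISS  (L3)  txn=∅  M[L3]=99
step 10: P2: store L0 := 87  ⟶  IIM  (L0)  txn=BusRdX+Flush  M[L0]=53
step 11: P0: store L3 := 30  ⟶  MII  (L3)  txn=BusRdX  M[L3]=99
step 12: P0: load  L4  ⟶  SIS  (L4)  txn=BusRd  M[L4]=70
step 13: P0: store L3 := 77  ⟶  MII  (L3)  txn=∅  M[L3]=99
step 14: P2: load  L3  ⟶  SIS  (L3)  txn=BusRd+Flush  M[L3]=77
step 15: P1: load  L2  ⟶  ISS  (L2)  txn=BusRd+Flush  M[L2]=30
step 16: P1: store L3 := 38  ⟶  IMI  (L3)  txn=BusRdX  M[L3]=77
step 17: P0: store L2 := 25  ⟶  MII  (L2)  txn=BusRdX  M[L2]=30
step 18: P0: store L2 := 39  ⟶  MII  (L2)  txn=∅  M[L2]=30
step 19: P2: store L3 := 68  ⟶  IIM  (L3)  txn=BusRdX+Flush  M[L3]=38
step 20: P2: load  L3  ⟶  IIM  (L3)  txn=∅  M[L3]=38
step 21: P0: load  L0  ⟶  SIS  (L0)  txn=BusRd+Flush  M[L0]=87
step 22: P1: store L3 := 41  ⟶  IMI  (L3)  txn=BusRdX+Flush  M[L3]=68
step 23: P2: load  L3  ⟶  ISS  (L3)  txn=BusRd+Flush  M[L3]=41
step 24: P2: load  L3  ⟶  ISS  (L3)  txn=∅  M[L3]=41
step 25: P1: store L1 := 19  ⟶  IMI  (L1)  txn=BusRdX  M[L1]=90
step 26: P2: load  L1  ⟶  ISS  (L1)  txn=BusRd+Flush  M[L1]=19
step 27: P1: store L3 := 44  ⟶  IMI  (L3)  txn=BusUpgr  M[L3]=41
step 28: P2: load  L3  ⟶  ISS  (L3)  txn=BusRd+Flush  M[L3]=44

invalidations = 4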